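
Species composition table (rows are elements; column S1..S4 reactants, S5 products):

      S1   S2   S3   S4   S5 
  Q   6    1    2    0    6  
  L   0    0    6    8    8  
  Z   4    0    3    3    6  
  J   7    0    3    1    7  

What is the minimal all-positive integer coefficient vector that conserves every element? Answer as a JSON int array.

Coefficients: [3, 4, 4, 2, 5]

Q: 3·6+4·1+4·2+2·0 = 30 | 5·6 = 30
L: 3·0+4·0+4·6+2·8 = 40 | 5·8 = 40
Z: 3·4+4·0+4·3+2·3 = 30 | 5·6 = 30
J: 3·7+4·0+4·3+2·1 = 35 | 5·7 = 35
gcd(3,4,4,2,5) = 1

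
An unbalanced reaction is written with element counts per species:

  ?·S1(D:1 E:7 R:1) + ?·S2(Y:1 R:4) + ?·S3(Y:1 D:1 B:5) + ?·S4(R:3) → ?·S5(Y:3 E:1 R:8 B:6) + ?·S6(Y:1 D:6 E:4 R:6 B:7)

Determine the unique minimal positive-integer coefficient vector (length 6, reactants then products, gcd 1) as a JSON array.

Y: 1·0+5·1+5·1+3·0 = 10 | 3·3+1·1 = 10
D: 1·1+5·0+5·1+3·0 = 6 | 3·0+1·6 = 6
E: 1·7+5·0+5·0+3·0 = 7 | 3·1+1·4 = 7
R: 1·1+5·4+5·0+3·3 = 30 | 3·8+1·6 = 30
B: 1·0+5·0+5·5+3·0 = 25 | 3·6+1·7 = 25
gcd(1,5,5,3,3,1) = 1

Coefficients: [1, 5, 5, 3, 3, 1]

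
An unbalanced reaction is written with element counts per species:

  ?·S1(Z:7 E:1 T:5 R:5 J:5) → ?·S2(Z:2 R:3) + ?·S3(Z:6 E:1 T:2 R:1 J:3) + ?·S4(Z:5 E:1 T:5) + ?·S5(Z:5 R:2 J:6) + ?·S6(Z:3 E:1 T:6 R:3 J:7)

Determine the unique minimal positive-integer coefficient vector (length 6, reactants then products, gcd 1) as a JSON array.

Z: 6·7 = 42 | 6·2+1·6+2·5+1·5+3·3 = 42
E: 6·1 = 6 | 6·0+1·1+2·1+1·0+3·1 = 6
T: 6·5 = 30 | 6·0+1·2+2·5+1·0+3·6 = 30
R: 6·5 = 30 | 6·3+1·1+2·0+1·2+3·3 = 30
J: 6·5 = 30 | 6·0+1·3+2·0+1·6+3·7 = 30
gcd(6,6,1,2,1,3) = 1

Coefficients: [6, 6, 1, 2, 1, 3]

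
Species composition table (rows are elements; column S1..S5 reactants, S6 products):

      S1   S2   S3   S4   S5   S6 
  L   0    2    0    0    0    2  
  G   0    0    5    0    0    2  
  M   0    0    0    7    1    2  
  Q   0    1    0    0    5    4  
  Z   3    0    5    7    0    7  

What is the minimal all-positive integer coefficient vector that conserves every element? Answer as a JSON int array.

Coefficients: [6, 5, 2, 1, 3, 5]

L: 6·0+5·2+2·0+1·0+3·0 = 10 | 5·2 = 10
G: 6·0+5·0+2·5+1·0+3·0 = 10 | 5·2 = 10
M: 6·0+5·0+2·0+1·7+3·1 = 10 | 5·2 = 10
Q: 6·0+5·1+2·0+1·0+3·5 = 20 | 5·4 = 20
Z: 6·3+5·0+2·5+1·7+3·0 = 35 | 5·7 = 35
gcd(6,5,2,1,3,5) = 1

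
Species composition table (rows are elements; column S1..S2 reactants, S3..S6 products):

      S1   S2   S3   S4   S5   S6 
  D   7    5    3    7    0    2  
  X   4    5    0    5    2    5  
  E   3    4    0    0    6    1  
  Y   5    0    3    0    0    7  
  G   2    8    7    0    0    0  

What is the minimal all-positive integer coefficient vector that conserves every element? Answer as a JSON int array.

D: 5·7+4·5 = 55 | 6·3+5·7+5·0+1·2 = 55
X: 5·4+4·5 = 40 | 6·0+5·5+5·2+1·5 = 40
E: 5·3+4·4 = 31 | 6·0+5·0+5·6+1·1 = 31
Y: 5·5+4·0 = 25 | 6·3+5·0+5·0+1·7 = 25
G: 5·2+4·8 = 42 | 6·7+5·0+5·0+1·0 = 42
gcd(5,4,6,5,5,1) = 1

Coefficients: [5, 4, 6, 5, 5, 1]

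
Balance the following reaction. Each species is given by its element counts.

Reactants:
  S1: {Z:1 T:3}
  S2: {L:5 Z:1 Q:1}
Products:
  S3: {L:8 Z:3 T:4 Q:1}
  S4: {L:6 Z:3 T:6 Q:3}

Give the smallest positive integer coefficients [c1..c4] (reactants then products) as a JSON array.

L: 6·0+6·5 = 30 | 3·8+1·6 = 30
Z: 6·1+6·1 = 12 | 3·3+1·3 = 12
T: 6·3+6·0 = 18 | 3·4+1·6 = 18
Q: 6·0+6·1 = 6 | 3·1+1·3 = 6
gcd(6,6,3,1) = 1

Coefficients: [6, 6, 3, 1]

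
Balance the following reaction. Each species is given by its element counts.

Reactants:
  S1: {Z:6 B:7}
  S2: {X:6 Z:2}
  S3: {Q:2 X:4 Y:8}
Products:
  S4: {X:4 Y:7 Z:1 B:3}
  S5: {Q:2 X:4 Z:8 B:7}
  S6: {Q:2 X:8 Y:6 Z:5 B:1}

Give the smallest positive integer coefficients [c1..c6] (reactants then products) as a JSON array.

Coefficients: [5, 4, 5, 4, 3, 2]

Q: 5·0+4·0+5·2 = 10 | 4·0+3·2+2·2 = 10
X: 5·0+4·6+5·4 = 44 | 4·4+3·4+2·8 = 44
Y: 5·0+4·0+5·8 = 40 | 4·7+3·0+2·6 = 40
Z: 5·6+4·2+5·0 = 38 | 4·1+3·8+2·5 = 38
B: 5·7+4·0+5·0 = 35 | 4·3+3·7+2·1 = 35
gcd(5,4,5,4,3,2) = 1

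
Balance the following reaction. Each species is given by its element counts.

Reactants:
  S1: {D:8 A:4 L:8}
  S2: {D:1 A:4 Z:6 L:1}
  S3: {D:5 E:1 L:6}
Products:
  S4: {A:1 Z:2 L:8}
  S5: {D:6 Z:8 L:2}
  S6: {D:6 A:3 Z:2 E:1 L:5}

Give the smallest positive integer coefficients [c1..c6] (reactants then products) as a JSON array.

D: 1·8+4·1+6·5 = 42 | 2·0+1·6+6·6 = 42
A: 1·4+4·4+6·0 = 20 | 2·1+1·0+6·3 = 20
Z: 1·0+4·6+6·0 = 24 | 2·2+1·8+6·2 = 24
E: 1·0+4·0+6·1 = 6 | 2·0+1·0+6·1 = 6
L: 1·8+4·1+6·6 = 48 | 2·8+1·2+6·5 = 48
gcd(1,4,6,2,1,6) = 1

Coefficients: [1, 4, 6, 2, 1, 6]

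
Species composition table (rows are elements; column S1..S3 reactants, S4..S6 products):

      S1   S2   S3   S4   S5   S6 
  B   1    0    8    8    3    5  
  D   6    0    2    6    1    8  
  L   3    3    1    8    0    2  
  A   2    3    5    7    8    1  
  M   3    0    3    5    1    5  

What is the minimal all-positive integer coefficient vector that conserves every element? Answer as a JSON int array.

Coefficients: [5, 1, 4, 2, 2, 3]

B: 5·1+1·0+4·8 = 37 | 2·8+2·3+3·5 = 37
D: 5·6+1·0+4·2 = 38 | 2·6+2·1+3·8 = 38
L: 5·3+1·3+4·1 = 22 | 2·8+2·0+3·2 = 22
A: 5·2+1·3+4·5 = 33 | 2·7+2·8+3·1 = 33
M: 5·3+1·0+4·3 = 27 | 2·5+2·1+3·5 = 27
gcd(5,1,4,2,2,3) = 1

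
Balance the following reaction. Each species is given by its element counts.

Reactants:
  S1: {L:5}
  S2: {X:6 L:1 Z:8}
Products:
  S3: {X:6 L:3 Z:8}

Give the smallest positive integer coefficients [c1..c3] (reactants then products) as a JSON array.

X: 2·0+5·6 = 30 | 5·6 = 30
L: 2·5+5·1 = 15 | 5·3 = 15
Z: 2·0+5·8 = 40 | 5·8 = 40
gcd(2,5,5) = 1

Coefficients: [2, 5, 5]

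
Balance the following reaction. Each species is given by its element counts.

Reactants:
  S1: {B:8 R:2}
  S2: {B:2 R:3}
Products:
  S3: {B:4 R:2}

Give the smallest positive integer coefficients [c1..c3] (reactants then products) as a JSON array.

B: 2·8+2·2 = 20 | 5·4 = 20
R: 2·2+2·3 = 10 | 5·2 = 10
gcd(2,2,5) = 1

Coefficients: [2, 2, 5]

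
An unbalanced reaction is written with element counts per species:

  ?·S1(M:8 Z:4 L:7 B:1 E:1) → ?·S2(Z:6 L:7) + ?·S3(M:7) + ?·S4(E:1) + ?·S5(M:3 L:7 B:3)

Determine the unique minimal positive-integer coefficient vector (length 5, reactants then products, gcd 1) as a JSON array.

Coefficients: [3, 2, 3, 3, 1]

M: 3·8 = 24 | 2·0+3·7+3·0+1·3 = 24
Z: 3·4 = 12 | 2·6+3·0+3·0+1·0 = 12
L: 3·7 = 21 | 2·7+3·0+3·0+1·7 = 21
B: 3·1 = 3 | 2·0+3·0+3·0+1·3 = 3
E: 3·1 = 3 | 2·0+3·0+3·1+1·0 = 3
gcd(3,2,3,3,1) = 1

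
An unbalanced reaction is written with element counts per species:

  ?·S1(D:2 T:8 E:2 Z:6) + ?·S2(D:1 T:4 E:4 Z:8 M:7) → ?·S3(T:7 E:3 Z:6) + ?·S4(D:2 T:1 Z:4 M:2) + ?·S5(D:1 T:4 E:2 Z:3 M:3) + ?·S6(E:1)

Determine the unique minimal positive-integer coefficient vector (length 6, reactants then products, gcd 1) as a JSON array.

D: 6·2+4·1 = 16 | 5·0+5·2+6·1+1·0 = 16
T: 6·8+4·4 = 64 | 5·7+5·1+6·4+1·0 = 64
E: 6·2+4·4 = 28 | 5·3+5·0+6·2+1·1 = 28
Z: 6·6+4·8 = 68 | 5·6+5·4+6·3+1·0 = 68
M: 6·0+4·7 = 28 | 5·0+5·2+6·3+1·0 = 28
gcd(6,4,5,5,6,1) = 1

Coefficients: [6, 4, 5, 5, 6, 1]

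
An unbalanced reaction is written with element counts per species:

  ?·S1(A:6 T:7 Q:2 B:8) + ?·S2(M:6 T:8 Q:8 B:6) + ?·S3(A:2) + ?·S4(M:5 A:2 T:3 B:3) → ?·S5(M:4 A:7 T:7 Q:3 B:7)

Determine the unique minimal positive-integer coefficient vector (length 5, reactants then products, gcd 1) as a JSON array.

Coefficients: [2, 1, 6, 2, 4]

M: 2·0+1·6+6·0+2·5 = 16 | 4·4 = 16
A: 2·6+1·0+6·2+2·2 = 28 | 4·7 = 28
T: 2·7+1·8+6·0+2·3 = 28 | 4·7 = 28
Q: 2·2+1·8+6·0+2·0 = 12 | 4·3 = 12
B: 2·8+1·6+6·0+2·3 = 28 | 4·7 = 28
gcd(2,1,6,2,4) = 1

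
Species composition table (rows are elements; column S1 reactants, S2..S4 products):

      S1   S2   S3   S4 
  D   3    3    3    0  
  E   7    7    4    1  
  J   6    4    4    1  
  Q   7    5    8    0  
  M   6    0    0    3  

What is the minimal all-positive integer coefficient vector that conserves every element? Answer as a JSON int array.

D: 3·3 = 9 | 1·3+2·3+6·0 = 9
E: 3·7 = 21 | 1·7+2·4+6·1 = 21
J: 3·6 = 18 | 1·4+2·4+6·1 = 18
Q: 3·7 = 21 | 1·5+2·8+6·0 = 21
M: 3·6 = 18 | 1·0+2·0+6·3 = 18
gcd(3,1,2,6) = 1

Coefficients: [3, 1, 2, 6]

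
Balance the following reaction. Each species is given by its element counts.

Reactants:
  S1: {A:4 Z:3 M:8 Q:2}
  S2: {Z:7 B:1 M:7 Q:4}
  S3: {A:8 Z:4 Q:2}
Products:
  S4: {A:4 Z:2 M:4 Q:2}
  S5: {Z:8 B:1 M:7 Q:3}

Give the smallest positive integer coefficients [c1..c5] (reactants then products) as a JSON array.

A: 2·4+2·0+1·8 = 16 | 4·4+2·0 = 16
Z: 2·3+2·7+1·4 = 24 | 4·2+2·8 = 24
B: 2·0+2·1+1·0 = 2 | 4·0+2·1 = 2
M: 2·8+2·7+1·0 = 30 | 4·4+2·7 = 30
Q: 2·2+2·4+1·2 = 14 | 4·2+2·3 = 14
gcd(2,2,1,4,2) = 1

Coefficients: [2, 2, 1, 4, 2]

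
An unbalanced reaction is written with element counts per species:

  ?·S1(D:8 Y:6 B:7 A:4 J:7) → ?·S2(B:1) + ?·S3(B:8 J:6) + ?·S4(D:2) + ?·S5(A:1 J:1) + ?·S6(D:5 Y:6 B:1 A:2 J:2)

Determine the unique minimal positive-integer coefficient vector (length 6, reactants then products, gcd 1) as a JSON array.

Coefficients: [2, 4, 1, 3, 4, 2]

D: 2·8 = 16 | 4·0+1·0+3·2+4·0+2·5 = 16
Y: 2·6 = 12 | 4·0+1·0+3·0+4·0+2·6 = 12
B: 2·7 = 14 | 4·1+1·8+3·0+4·0+2·1 = 14
A: 2·4 = 8 | 4·0+1·0+3·0+4·1+2·2 = 8
J: 2·7 = 14 | 4·0+1·6+3·0+4·1+2·2 = 14
gcd(2,4,1,3,4,2) = 1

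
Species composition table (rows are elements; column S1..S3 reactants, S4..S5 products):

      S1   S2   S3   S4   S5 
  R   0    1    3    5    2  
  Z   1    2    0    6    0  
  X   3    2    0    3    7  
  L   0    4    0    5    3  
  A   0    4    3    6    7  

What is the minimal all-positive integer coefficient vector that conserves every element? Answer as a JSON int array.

Coefficients: [6, 6, 5, 3, 3]

R: 6·0+6·1+5·3 = 21 | 3·5+3·2 = 21
Z: 6·1+6·2+5·0 = 18 | 3·6+3·0 = 18
X: 6·3+6·2+5·0 = 30 | 3·3+3·7 = 30
L: 6·0+6·4+5·0 = 24 | 3·5+3·3 = 24
A: 6·0+6·4+5·3 = 39 | 3·6+3·7 = 39
gcd(6,6,5,3,3) = 1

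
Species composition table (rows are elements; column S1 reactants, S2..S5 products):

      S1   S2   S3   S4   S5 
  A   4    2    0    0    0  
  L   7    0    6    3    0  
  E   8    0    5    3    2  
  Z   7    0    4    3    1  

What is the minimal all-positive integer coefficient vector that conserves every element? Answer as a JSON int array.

A: 3·4 = 12 | 6·2+1·0+5·0+2·0 = 12
L: 3·7 = 21 | 6·0+1·6+5·3+2·0 = 21
E: 3·8 = 24 | 6·0+1·5+5·3+2·2 = 24
Z: 3·7 = 21 | 6·0+1·4+5·3+2·1 = 21
gcd(3,6,1,5,2) = 1

Coefficients: [3, 6, 1, 5, 2]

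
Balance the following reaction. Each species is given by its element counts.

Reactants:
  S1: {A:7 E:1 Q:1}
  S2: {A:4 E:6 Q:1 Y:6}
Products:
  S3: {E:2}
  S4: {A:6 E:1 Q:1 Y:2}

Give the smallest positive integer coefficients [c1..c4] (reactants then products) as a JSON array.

A: 4·7+2·4 = 36 | 5·0+6·6 = 36
E: 4·1+2·6 = 16 | 5·2+6·1 = 16
Q: 4·1+2·1 = 6 | 5·0+6·1 = 6
Y: 4·0+2·6 = 12 | 5·0+6·2 = 12
gcd(4,2,5,6) = 1

Coefficients: [4, 2, 5, 6]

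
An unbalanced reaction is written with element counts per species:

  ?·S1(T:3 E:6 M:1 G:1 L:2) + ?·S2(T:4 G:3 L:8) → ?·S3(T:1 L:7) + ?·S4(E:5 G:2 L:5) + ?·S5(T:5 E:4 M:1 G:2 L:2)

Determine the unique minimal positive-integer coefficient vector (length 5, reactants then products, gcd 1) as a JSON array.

T: 5·3+3·4 = 27 | 2·1+2·0+5·5 = 27
E: 5·6+3·0 = 30 | 2·0+2·5+5·4 = 30
M: 5·1+3·0 = 5 | 2·0+2·0+5·1 = 5
G: 5·1+3·3 = 14 | 2·0+2·2+5·2 = 14
L: 5·2+3·8 = 34 | 2·7+2·5+5·2 = 34
gcd(5,3,2,2,5) = 1

Coefficients: [5, 3, 2, 2, 5]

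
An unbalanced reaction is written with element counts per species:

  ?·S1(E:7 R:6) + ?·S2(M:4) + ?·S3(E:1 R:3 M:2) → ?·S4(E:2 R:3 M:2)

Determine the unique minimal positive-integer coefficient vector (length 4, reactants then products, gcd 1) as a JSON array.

E: 1·7+1·0+3·1 = 10 | 5·2 = 10
R: 1·6+1·0+3·3 = 15 | 5·3 = 15
M: 1·0+1·4+3·2 = 10 | 5·2 = 10
gcd(1,1,3,5) = 1

Coefficients: [1, 1, 3, 5]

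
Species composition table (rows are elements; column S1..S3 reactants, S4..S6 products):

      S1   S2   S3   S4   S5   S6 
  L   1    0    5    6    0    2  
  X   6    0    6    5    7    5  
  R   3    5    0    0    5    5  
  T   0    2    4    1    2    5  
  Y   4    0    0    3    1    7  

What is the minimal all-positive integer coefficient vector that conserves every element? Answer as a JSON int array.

L: 5·1+2·0+3·5 = 20 | 3·6+4·0+1·2 = 20
X: 5·6+2·0+3·6 = 48 | 3·5+4·7+1·5 = 48
R: 5·3+2·5+3·0 = 25 | 3·0+4·5+1·5 = 25
T: 5·0+2·2+3·4 = 16 | 3·1+4·2+1·5 = 16
Y: 5·4+2·0+3·0 = 20 | 3·3+4·1+1·7 = 20
gcd(5,2,3,3,4,1) = 1

Coefficients: [5, 2, 3, 3, 4, 1]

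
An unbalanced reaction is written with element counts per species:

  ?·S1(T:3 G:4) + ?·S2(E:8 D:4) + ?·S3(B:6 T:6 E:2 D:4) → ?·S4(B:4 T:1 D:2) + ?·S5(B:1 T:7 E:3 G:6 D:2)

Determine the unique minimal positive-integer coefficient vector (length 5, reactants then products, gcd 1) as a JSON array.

Coefficients: [6, 1, 2, 2, 4]

B: 6·0+1·0+2·6 = 12 | 2·4+4·1 = 12
T: 6·3+1·0+2·6 = 30 | 2·1+4·7 = 30
E: 6·0+1·8+2·2 = 12 | 2·0+4·3 = 12
G: 6·4+1·0+2·0 = 24 | 2·0+4·6 = 24
D: 6·0+1·4+2·4 = 12 | 2·2+4·2 = 12
gcd(6,1,2,2,4) = 1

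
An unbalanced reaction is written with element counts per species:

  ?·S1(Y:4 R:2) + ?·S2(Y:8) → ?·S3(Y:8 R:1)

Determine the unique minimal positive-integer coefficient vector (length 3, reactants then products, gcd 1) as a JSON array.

Coefficients: [2, 3, 4]

Y: 2·4+3·8 = 32 | 4·8 = 32
R: 2·2+3·0 = 4 | 4·1 = 4
gcd(2,3,4) = 1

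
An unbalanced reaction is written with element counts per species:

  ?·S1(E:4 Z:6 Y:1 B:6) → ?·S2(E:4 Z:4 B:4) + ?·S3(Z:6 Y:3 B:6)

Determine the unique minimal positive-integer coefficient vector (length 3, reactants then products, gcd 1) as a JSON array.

Coefficients: [3, 3, 1]

E: 3·4 = 12 | 3·4+1·0 = 12
Z: 3·6 = 18 | 3·4+1·6 = 18
Y: 3·1 = 3 | 3·0+1·3 = 3
B: 3·6 = 18 | 3·4+1·6 = 18
gcd(3,3,1) = 1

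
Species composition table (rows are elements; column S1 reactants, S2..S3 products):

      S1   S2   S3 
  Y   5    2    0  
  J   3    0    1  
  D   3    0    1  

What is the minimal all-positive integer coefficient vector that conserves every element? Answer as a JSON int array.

Y: 2·5 = 10 | 5·2+6·0 = 10
J: 2·3 = 6 | 5·0+6·1 = 6
D: 2·3 = 6 | 5·0+6·1 = 6
gcd(2,5,6) = 1

Coefficients: [2, 5, 6]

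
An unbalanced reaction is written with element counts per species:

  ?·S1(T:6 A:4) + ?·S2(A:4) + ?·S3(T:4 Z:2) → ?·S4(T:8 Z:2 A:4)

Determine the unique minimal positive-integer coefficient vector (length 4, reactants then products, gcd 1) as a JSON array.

T: 2·6+1·0+3·4 = 24 | 3·8 = 24
Z: 2·0+1·0+3·2 = 6 | 3·2 = 6
A: 2·4+1·4+3·0 = 12 | 3·4 = 12
gcd(2,1,3,3) = 1

Coefficients: [2, 1, 3, 3]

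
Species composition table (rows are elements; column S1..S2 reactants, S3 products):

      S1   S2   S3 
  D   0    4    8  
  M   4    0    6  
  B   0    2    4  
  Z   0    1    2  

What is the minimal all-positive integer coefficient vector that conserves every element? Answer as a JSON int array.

D: 3·0+4·4 = 16 | 2·8 = 16
M: 3·4+4·0 = 12 | 2·6 = 12
B: 3·0+4·2 = 8 | 2·4 = 8
Z: 3·0+4·1 = 4 | 2·2 = 4
gcd(3,4,2) = 1

Coefficients: [3, 4, 2]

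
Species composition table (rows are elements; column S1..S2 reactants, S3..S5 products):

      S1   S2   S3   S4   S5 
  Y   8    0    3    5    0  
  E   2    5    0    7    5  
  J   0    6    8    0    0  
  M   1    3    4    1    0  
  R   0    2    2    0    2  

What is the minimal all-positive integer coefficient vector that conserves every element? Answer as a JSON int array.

Coefficients: [3, 4, 3, 3, 1]

Y: 3·8+4·0 = 24 | 3·3+3·5+1·0 = 24
E: 3·2+4·5 = 26 | 3·0+3·7+1·5 = 26
J: 3·0+4·6 = 24 | 3·8+3·0+1·0 = 24
M: 3·1+4·3 = 15 | 3·4+3·1+1·0 = 15
R: 3·0+4·2 = 8 | 3·2+3·0+1·2 = 8
gcd(3,4,3,3,1) = 1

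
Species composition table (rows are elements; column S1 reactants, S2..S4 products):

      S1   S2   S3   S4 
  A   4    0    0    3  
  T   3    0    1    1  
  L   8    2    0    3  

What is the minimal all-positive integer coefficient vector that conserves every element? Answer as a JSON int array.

Coefficients: [3, 6, 5, 4]

A: 3·4 = 12 | 6·0+5·0+4·3 = 12
T: 3·3 = 9 | 6·0+5·1+4·1 = 9
L: 3·8 = 24 | 6·2+5·0+4·3 = 24
gcd(3,6,5,4) = 1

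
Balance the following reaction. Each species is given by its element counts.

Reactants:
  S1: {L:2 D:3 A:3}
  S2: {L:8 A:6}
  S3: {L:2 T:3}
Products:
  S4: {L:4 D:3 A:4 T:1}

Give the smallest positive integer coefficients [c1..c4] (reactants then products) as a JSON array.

Coefficients: [6, 1, 2, 6]

L: 6·2+1·8+2·2 = 24 | 6·4 = 24
D: 6·3+1·0+2·0 = 18 | 6·3 = 18
A: 6·3+1·6+2·0 = 24 | 6·4 = 24
T: 6·0+1·0+2·3 = 6 | 6·1 = 6
gcd(6,1,2,6) = 1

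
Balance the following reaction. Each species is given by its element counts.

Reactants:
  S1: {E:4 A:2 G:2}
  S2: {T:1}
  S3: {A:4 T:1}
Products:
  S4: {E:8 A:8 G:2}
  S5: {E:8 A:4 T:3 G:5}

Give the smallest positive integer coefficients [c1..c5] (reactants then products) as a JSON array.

E: 6·4+5·0+1·0 = 24 | 1·8+2·8 = 24
A: 6·2+5·0+1·4 = 16 | 1·8+2·4 = 16
T: 6·0+5·1+1·1 = 6 | 1·0+2·3 = 6
G: 6·2+5·0+1·0 = 12 | 1·2+2·5 = 12
gcd(6,5,1,1,2) = 1

Coefficients: [6, 5, 1, 1, 2]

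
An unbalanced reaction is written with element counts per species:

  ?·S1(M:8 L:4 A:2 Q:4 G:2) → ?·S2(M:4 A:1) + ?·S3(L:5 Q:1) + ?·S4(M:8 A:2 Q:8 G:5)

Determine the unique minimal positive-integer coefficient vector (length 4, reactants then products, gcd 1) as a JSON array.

M: 5·8 = 40 | 6·4+4·0+2·8 = 40
L: 5·4 = 20 | 6·0+4·5+2·0 = 20
A: 5·2 = 10 | 6·1+4·0+2·2 = 10
Q: 5·4 = 20 | 6·0+4·1+2·8 = 20
G: 5·2 = 10 | 6·0+4·0+2·5 = 10
gcd(5,6,4,2) = 1

Coefficients: [5, 6, 4, 2]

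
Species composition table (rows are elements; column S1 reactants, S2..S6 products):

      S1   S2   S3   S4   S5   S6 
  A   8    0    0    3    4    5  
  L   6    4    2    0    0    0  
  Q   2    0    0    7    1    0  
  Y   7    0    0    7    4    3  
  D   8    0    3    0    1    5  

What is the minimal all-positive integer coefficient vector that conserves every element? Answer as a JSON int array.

A: 6·8 = 48 | 6·0+6·0+1·3+5·4+5·5 = 48
L: 6·6 = 36 | 6·4+6·2+1·0+5·0+5·0 = 36
Q: 6·2 = 12 | 6·0+6·0+1·7+5·1+5·0 = 12
Y: 6·7 = 42 | 6·0+6·0+1·7+5·4+5·3 = 42
D: 6·8 = 48 | 6·0+6·3+1·0+5·1+5·5 = 48
gcd(6,6,6,1,5,5) = 1

Coefficients: [6, 6, 6, 1, 5, 5]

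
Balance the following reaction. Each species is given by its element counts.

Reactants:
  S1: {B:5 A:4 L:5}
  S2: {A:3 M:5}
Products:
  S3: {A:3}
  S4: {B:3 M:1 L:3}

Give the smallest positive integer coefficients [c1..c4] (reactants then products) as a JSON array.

B: 3·5+1·0 = 15 | 5·0+5·3 = 15
A: 3·4+1·3 = 15 | 5·3+5·0 = 15
M: 3·0+1·5 = 5 | 5·0+5·1 = 5
L: 3·5+1·0 = 15 | 5·0+5·3 = 15
gcd(3,1,5,5) = 1

Coefficients: [3, 1, 5, 5]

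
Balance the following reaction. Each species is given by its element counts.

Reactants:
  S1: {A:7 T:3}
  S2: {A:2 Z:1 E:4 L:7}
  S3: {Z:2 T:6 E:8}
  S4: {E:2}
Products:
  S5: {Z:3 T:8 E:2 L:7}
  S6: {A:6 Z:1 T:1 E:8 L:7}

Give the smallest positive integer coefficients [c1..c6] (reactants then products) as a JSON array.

A: 2·7+5·2+1·0+3·0 = 24 | 1·0+4·6 = 24
Z: 2·0+5·1+1·2+3·0 = 7 | 1·3+4·1 = 7
T: 2·3+5·0+1·6+3·0 = 12 | 1·8+4·1 = 12
E: 2·0+5·4+1·8+3·2 = 34 | 1·2+4·8 = 34
L: 2·0+5·7+1·0+3·0 = 35 | 1·7+4·7 = 35
gcd(2,5,1,3,1,4) = 1

Coefficients: [2, 5, 1, 3, 1, 4]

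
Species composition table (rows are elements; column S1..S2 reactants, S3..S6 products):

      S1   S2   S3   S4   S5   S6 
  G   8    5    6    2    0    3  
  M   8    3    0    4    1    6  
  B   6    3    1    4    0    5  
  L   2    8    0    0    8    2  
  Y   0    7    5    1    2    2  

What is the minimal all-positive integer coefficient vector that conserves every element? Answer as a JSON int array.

Coefficients: [1, 5, 4, 3, 5, 1]

G: 1·8+5·5 = 33 | 4·6+3·2+5·0+1·3 = 33
M: 1·8+5·3 = 23 | 4·0+3·4+5·1+1·6 = 23
B: 1·6+5·3 = 21 | 4·1+3·4+5·0+1·5 = 21
L: 1·2+5·8 = 42 | 4·0+3·0+5·8+1·2 = 42
Y: 1·0+5·7 = 35 | 4·5+3·1+5·2+1·2 = 35
gcd(1,5,4,3,5,1) = 1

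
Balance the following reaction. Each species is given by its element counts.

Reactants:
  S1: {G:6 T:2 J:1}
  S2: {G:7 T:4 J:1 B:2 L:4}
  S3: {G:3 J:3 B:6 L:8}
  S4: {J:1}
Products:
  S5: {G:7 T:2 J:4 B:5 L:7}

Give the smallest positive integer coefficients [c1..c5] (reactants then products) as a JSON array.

G: 2·6+1·7+3·3+4·0 = 28 | 4·7 = 28
T: 2·2+1·4+3·0+4·0 = 8 | 4·2 = 8
J: 2·1+1·1+3·3+4·1 = 16 | 4·4 = 16
B: 2·0+1·2+3·6+4·0 = 20 | 4·5 = 20
L: 2·0+1·4+3·8+4·0 = 28 | 4·7 = 28
gcd(2,1,3,4,4) = 1

Coefficients: [2, 1, 3, 4, 4]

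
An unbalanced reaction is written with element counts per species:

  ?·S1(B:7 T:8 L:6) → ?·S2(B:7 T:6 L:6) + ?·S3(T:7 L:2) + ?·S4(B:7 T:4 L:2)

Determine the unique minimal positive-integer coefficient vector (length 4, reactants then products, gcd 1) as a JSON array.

B: 6·7 = 42 | 5·7+2·0+1·7 = 42
T: 6·8 = 48 | 5·6+2·7+1·4 = 48
L: 6·6 = 36 | 5·6+2·2+1·2 = 36
gcd(6,5,2,1) = 1

Coefficients: [6, 5, 2, 1]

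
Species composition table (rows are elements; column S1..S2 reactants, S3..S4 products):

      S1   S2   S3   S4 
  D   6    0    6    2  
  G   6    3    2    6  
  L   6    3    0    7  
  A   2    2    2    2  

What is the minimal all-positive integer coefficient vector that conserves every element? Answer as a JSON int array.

D: 5·6+4·0 = 30 | 3·6+6·2 = 30
G: 5·6+4·3 = 42 | 3·2+6·6 = 42
L: 5·6+4·3 = 42 | 3·0+6·7 = 42
A: 5·2+4·2 = 18 | 3·2+6·2 = 18
gcd(5,4,3,6) = 1

Coefficients: [5, 4, 3, 6]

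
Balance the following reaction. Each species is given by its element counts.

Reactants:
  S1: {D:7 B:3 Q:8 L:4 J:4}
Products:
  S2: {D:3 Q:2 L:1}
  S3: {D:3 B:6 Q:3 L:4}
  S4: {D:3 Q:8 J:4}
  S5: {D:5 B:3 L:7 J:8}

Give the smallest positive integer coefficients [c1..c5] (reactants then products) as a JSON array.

Coefficients: [5, 5, 2, 3, 1]

D: 5·7 = 35 | 5·3+2·3+3·3+1·5 = 35
B: 5·3 = 15 | 5·0+2·6+3·0+1·3 = 15
Q: 5·8 = 40 | 5·2+2·3+3·8+1·0 = 40
L: 5·4 = 20 | 5·1+2·4+3·0+1·7 = 20
J: 5·4 = 20 | 5·0+2·0+3·4+1·8 = 20
gcd(5,5,2,3,1) = 1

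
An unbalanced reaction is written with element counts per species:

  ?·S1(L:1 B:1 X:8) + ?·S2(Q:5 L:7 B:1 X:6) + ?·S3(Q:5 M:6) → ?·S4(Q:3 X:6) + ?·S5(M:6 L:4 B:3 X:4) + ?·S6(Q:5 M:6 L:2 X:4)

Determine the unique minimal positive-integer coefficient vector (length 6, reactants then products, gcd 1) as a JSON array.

Q: 5·0+1·5+4·5 = 25 | 5·3+2·0+2·5 = 25
M: 5·0+1·0+4·6 = 24 | 5·0+2·6+2·6 = 24
L: 5·1+1·7+4·0 = 12 | 5·0+2·4+2·2 = 12
B: 5·1+1·1+4·0 = 6 | 5·0+2·3+2·0 = 6
X: 5·8+1·6+4·0 = 46 | 5·6+2·4+2·4 = 46
gcd(5,1,4,5,2,2) = 1

Coefficients: [5, 1, 4, 5, 2, 2]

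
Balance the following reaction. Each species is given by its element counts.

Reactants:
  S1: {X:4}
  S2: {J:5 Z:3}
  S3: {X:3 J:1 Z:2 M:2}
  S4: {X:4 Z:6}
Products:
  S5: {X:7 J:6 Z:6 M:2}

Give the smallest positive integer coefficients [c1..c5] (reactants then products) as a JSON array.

X: 5·4+6·0+6·3+1·4 = 42 | 6·7 = 42
J: 5·0+6·5+6·1+1·0 = 36 | 6·6 = 36
Z: 5·0+6·3+6·2+1·6 = 36 | 6·6 = 36
M: 5·0+6·0+6·2+1·0 = 12 | 6·2 = 12
gcd(5,6,6,1,6) = 1

Coefficients: [5, 6, 6, 1, 6]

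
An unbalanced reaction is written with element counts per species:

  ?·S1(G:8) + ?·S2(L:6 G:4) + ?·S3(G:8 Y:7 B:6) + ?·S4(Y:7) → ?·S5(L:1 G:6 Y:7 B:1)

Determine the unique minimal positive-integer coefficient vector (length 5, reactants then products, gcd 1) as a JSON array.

L: 3·0+1·6+1·0+5·0 = 6 | 6·1 = 6
G: 3·8+1·4+1·8+5·0 = 36 | 6·6 = 36
Y: 3·0+1·0+1·7+5·7 = 42 | 6·7 = 42
B: 3·0+1·0+1·6+5·0 = 6 | 6·1 = 6
gcd(3,1,1,5,6) = 1

Coefficients: [3, 1, 1, 5, 6]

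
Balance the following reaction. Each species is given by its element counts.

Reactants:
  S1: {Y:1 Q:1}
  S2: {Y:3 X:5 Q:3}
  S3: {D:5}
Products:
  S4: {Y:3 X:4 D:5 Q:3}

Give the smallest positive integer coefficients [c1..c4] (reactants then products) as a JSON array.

Coefficients: [3, 4, 5, 5]

Y: 3·1+4·3+5·0 = 15 | 5·3 = 15
X: 3·0+4·5+5·0 = 20 | 5·4 = 20
D: 3·0+4·0+5·5 = 25 | 5·5 = 25
Q: 3·1+4·3+5·0 = 15 | 5·3 = 15
gcd(3,4,5,5) = 1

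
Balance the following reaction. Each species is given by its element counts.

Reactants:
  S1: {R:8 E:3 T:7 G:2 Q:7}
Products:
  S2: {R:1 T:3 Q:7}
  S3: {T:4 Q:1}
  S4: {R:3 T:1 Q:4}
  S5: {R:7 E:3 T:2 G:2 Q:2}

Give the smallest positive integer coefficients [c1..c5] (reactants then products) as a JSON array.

Coefficients: [6, 3, 5, 1, 6]

R: 6·8 = 48 | 3·1+5·0+1·3+6·7 = 48
E: 6·3 = 18 | 3·0+5·0+1·0+6·3 = 18
T: 6·7 = 42 | 3·3+5·4+1·1+6·2 = 42
G: 6·2 = 12 | 3·0+5·0+1·0+6·2 = 12
Q: 6·7 = 42 | 3·7+5·1+1·4+6·2 = 42
gcd(6,3,5,1,6) = 1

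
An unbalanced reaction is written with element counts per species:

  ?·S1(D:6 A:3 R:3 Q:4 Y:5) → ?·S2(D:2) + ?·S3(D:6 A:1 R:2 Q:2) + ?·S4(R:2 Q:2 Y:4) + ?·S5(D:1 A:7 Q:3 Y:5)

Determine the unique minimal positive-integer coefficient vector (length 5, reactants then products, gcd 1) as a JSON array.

Coefficients: [6, 5, 4, 5, 2]

D: 6·6 = 36 | 5·2+4·6+5·0+2·1 = 36
A: 6·3 = 18 | 5·0+4·1+5·0+2·7 = 18
R: 6·3 = 18 | 5·0+4·2+5·2+2·0 = 18
Q: 6·4 = 24 | 5·0+4·2+5·2+2·3 = 24
Y: 6·5 = 30 | 5·0+4·0+5·4+2·5 = 30
gcd(6,5,4,5,2) = 1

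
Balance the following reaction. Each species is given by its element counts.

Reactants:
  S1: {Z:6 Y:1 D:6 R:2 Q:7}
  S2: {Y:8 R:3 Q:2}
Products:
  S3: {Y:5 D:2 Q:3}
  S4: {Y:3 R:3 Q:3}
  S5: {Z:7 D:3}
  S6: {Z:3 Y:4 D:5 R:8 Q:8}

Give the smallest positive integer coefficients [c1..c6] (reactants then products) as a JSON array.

Coefficients: [4, 5, 5, 5, 3, 1]

Z: 4·6+5·0 = 24 | 5·0+5·0+3·7+1·3 = 24
Y: 4·1+5·8 = 44 | 5·5+5·3+3·0+1·4 = 44
D: 4·6+5·0 = 24 | 5·2+5·0+3·3+1·5 = 24
R: 4·2+5·3 = 23 | 5·0+5·3+3·0+1·8 = 23
Q: 4·7+5·2 = 38 | 5·3+5·3+3·0+1·8 = 38
gcd(4,5,5,5,3,1) = 1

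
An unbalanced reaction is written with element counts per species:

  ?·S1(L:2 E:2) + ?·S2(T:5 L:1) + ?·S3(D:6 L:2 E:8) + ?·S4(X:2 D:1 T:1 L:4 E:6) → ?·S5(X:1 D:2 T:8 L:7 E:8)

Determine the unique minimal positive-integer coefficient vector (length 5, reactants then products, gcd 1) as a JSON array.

X: 6·0+6·0+1·0+2·2 = 4 | 4·1 = 4
D: 6·0+6·0+1·6+2·1 = 8 | 4·2 = 8
T: 6·0+6·5+1·0+2·1 = 32 | 4·8 = 32
L: 6·2+6·1+1·2+2·4 = 28 | 4·7 = 28
E: 6·2+6·0+1·8+2·6 = 32 | 4·8 = 32
gcd(6,6,1,2,4) = 1

Coefficients: [6, 6, 1, 2, 4]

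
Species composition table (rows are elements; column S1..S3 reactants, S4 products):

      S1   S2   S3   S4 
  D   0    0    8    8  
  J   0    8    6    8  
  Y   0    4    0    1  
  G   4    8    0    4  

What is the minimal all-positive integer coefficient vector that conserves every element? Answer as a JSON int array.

Coefficients: [2, 1, 4, 4]

D: 2·0+1·0+4·8 = 32 | 4·8 = 32
J: 2·0+1·8+4·6 = 32 | 4·8 = 32
Y: 2·0+1·4+4·0 = 4 | 4·1 = 4
G: 2·4+1·8+4·0 = 16 | 4·4 = 16
gcd(2,1,4,4) = 1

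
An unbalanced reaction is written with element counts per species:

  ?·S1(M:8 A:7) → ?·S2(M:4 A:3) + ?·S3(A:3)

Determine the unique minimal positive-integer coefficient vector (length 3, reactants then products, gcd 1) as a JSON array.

M: 3·8 = 24 | 6·4+1·0 = 24
A: 3·7 = 21 | 6·3+1·3 = 21
gcd(3,6,1) = 1

Coefficients: [3, 6, 1]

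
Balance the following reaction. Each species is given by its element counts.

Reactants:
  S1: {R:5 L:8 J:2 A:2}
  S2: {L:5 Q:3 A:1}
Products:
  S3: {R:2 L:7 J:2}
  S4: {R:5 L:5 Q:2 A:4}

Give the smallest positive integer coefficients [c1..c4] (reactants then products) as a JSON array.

Coefficients: [5, 2, 5, 3]

R: 5·5+2·0 = 25 | 5·2+3·5 = 25
L: 5·8+2·5 = 50 | 5·7+3·5 = 50
J: 5·2+2·0 = 10 | 5·2+3·0 = 10
Q: 5·0+2·3 = 6 | 5·0+3·2 = 6
A: 5·2+2·1 = 12 | 5·0+3·4 = 12
gcd(5,2,5,3) = 1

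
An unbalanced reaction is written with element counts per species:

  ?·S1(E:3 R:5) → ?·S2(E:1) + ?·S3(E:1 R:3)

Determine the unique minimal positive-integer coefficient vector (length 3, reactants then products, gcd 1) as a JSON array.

Coefficients: [3, 4, 5]

E: 3·3 = 9 | 4·1+5·1 = 9
R: 3·5 = 15 | 4·0+5·3 = 15
gcd(3,4,5) = 1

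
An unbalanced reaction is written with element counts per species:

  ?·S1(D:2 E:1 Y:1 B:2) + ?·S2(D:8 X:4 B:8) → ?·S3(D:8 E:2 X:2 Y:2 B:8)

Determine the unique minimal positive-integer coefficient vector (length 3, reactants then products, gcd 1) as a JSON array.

Coefficients: [4, 1, 2]

D: 4·2+1·8 = 16 | 2·8 = 16
E: 4·1+1·0 = 4 | 2·2 = 4
X: 4·0+1·4 = 4 | 2·2 = 4
Y: 4·1+1·0 = 4 | 2·2 = 4
B: 4·2+1·8 = 16 | 2·8 = 16
gcd(4,1,2) = 1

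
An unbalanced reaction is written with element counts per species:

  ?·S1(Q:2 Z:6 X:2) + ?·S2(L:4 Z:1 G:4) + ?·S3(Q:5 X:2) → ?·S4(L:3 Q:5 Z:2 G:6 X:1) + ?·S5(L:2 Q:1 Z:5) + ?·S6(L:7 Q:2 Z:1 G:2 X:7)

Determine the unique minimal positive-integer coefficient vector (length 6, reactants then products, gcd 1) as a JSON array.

L: 2·0+5·4+3·0 = 20 | 3·3+2·2+1·7 = 20
Q: 2·2+5·0+3·5 = 19 | 3·5+2·1+1·2 = 19
Z: 2·6+5·1+3·0 = 17 | 3·2+2·5+1·1 = 17
G: 2·0+5·4+3·0 = 20 | 3·6+2·0+1·2 = 20
X: 2·2+5·0+3·2 = 10 | 3·1+2·0+1·7 = 10
gcd(2,5,3,3,2,1) = 1

Coefficients: [2, 5, 3, 3, 2, 1]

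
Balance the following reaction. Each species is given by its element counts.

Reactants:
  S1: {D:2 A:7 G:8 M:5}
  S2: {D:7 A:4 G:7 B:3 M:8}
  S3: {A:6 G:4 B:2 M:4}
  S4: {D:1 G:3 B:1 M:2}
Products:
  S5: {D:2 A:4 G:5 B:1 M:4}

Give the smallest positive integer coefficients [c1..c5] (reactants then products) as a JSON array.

Coefficients: [2, 1, 1, 1, 6]

D: 2·2+1·7+1·0+1·1 = 12 | 6·2 = 12
A: 2·7+1·4+1·6+1·0 = 24 | 6·4 = 24
G: 2·8+1·7+1·4+1·3 = 30 | 6·5 = 30
B: 2·0+1·3+1·2+1·1 = 6 | 6·1 = 6
M: 2·5+1·8+1·4+1·2 = 24 | 6·4 = 24
gcd(2,1,1,1,6) = 1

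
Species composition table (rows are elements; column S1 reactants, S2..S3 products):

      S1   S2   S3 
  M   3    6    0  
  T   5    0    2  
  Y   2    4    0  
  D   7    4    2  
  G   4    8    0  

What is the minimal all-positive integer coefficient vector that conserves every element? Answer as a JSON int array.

M: 2·3 = 6 | 1·6+5·0 = 6
T: 2·5 = 10 | 1·0+5·2 = 10
Y: 2·2 = 4 | 1·4+5·0 = 4
D: 2·7 = 14 | 1·4+5·2 = 14
G: 2·4 = 8 | 1·8+5·0 = 8
gcd(2,1,5) = 1

Coefficients: [2, 1, 5]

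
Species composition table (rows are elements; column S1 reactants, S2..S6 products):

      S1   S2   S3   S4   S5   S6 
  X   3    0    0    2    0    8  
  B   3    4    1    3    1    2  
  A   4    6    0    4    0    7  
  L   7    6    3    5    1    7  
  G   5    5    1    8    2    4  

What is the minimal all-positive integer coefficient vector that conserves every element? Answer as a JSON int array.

X: 6·3 = 18 | 1·0+5·0+1·2+2·0+2·8 = 18
B: 6·3 = 18 | 1·4+5·1+1·3+2·1+2·2 = 18
A: 6·4 = 24 | 1·6+5·0+1·4+2·0+2·7 = 24
L: 6·7 = 42 | 1·6+5·3+1·5+2·1+2·7 = 42
G: 6·5 = 30 | 1·5+5·1+1·8+2·2+2·4 = 30
gcd(6,1,5,1,2,2) = 1

Coefficients: [6, 1, 5, 1, 2, 2]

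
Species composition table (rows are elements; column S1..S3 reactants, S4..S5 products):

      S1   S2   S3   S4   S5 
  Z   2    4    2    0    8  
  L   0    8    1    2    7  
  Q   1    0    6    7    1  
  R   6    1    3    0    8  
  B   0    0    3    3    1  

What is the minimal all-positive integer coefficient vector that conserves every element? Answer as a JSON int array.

Coefficients: [1, 3, 5, 4, 3]

Z: 1·2+3·4+5·2 = 24 | 4·0+3·8 = 24
L: 1·0+3·8+5·1 = 29 | 4·2+3·7 = 29
Q: 1·1+3·0+5·6 = 31 | 4·7+3·1 = 31
R: 1·6+3·1+5·3 = 24 | 4·0+3·8 = 24
B: 1·0+3·0+5·3 = 15 | 4·3+3·1 = 15
gcd(1,3,5,4,3) = 1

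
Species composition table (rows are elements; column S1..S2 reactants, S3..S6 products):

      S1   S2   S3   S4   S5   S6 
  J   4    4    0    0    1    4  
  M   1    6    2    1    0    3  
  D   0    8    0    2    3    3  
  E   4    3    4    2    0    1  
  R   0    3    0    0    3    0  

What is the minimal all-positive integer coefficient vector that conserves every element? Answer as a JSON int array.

J: 3·4+4·4 = 28 | 4·0+1·0+4·1+6·4 = 28
M: 3·1+4·6 = 27 | 4·2+1·1+4·0+6·3 = 27
D: 3·0+4·8 = 32 | 4·0+1·2+4·3+6·3 = 32
E: 3·4+4·3 = 24 | 4·4+1·2+4·0+6·1 = 24
R: 3·0+4·3 = 12 | 4·0+1·0+4·3+6·0 = 12
gcd(3,4,4,1,4,6) = 1

Coefficients: [3, 4, 4, 1, 4, 6]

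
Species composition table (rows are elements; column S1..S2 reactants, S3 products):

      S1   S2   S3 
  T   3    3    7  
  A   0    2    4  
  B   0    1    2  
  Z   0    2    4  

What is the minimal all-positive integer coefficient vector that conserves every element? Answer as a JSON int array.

T: 1·3+6·3 = 21 | 3·7 = 21
A: 1·0+6·2 = 12 | 3·4 = 12
B: 1·0+6·1 = 6 | 3·2 = 6
Z: 1·0+6·2 = 12 | 3·4 = 12
gcd(1,6,3) = 1

Coefficients: [1, 6, 3]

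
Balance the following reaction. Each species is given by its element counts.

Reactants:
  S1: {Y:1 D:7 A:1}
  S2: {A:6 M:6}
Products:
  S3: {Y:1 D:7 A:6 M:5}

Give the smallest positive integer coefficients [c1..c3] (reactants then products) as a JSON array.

Coefficients: [6, 5, 6]

Y: 6·1+5·0 = 6 | 6·1 = 6
D: 6·7+5·0 = 42 | 6·7 = 42
A: 6·1+5·6 = 36 | 6·6 = 36
M: 6·0+5·6 = 30 | 6·5 = 30
gcd(6,5,6) = 1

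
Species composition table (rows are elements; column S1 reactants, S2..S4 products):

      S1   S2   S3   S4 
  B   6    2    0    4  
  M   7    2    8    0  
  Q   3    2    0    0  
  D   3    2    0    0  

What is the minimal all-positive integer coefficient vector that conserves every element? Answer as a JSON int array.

Coefficients: [4, 6, 2, 3]

B: 4·6 = 24 | 6·2+2·0+3·4 = 24
M: 4·7 = 28 | 6·2+2·8+3·0 = 28
Q: 4·3 = 12 | 6·2+2·0+3·0 = 12
D: 4·3 = 12 | 6·2+2·0+3·0 = 12
gcd(4,6,2,3) = 1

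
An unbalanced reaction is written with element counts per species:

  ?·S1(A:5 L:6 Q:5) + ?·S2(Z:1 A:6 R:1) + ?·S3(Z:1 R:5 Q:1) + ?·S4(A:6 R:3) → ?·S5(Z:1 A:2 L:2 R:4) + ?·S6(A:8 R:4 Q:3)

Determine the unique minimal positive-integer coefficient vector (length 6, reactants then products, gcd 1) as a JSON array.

Z: 2·0+1·1+5·1+6·0 = 6 | 6·1+5·0 = 6
A: 2·5+1·6+5·0+6·6 = 52 | 6·2+5·8 = 52
L: 2·6+1·0+5·0+6·0 = 12 | 6·2+5·0 = 12
R: 2·0+1·1+5·5+6·3 = 44 | 6·4+5·4 = 44
Q: 2·5+1·0+5·1+6·0 = 15 | 6·0+5·3 = 15
gcd(2,1,5,6,6,5) = 1

Coefficients: [2, 1, 5, 6, 6, 5]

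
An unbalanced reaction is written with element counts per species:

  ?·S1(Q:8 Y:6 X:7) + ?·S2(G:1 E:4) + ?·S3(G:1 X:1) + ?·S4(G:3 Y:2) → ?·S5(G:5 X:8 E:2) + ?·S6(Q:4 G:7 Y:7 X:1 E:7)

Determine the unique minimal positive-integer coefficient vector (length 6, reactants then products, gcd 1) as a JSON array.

Q: 1·8+4·0+3·0+4·0 = 8 | 1·0+2·4 = 8
G: 1·0+4·1+3·1+4·3 = 19 | 1·5+2·7 = 19
Y: 1·6+4·0+3·0+4·2 = 14 | 1·0+2·7 = 14
X: 1·7+4·0+3·1+4·0 = 10 | 1·8+2·1 = 10
E: 1·0+4·4+3·0+4·0 = 16 | 1·2+2·7 = 16
gcd(1,4,3,4,1,2) = 1

Coefficients: [1, 4, 3, 4, 1, 2]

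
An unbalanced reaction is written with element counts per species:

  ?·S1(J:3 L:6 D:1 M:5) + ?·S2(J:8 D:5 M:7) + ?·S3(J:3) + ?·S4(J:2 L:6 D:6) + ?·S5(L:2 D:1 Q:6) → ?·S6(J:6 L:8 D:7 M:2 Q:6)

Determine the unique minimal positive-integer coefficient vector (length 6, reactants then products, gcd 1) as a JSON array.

J: 1·3+1·8+5·3+5·2+6·0 = 36 | 6·6 = 36
L: 1·6+1·0+5·0+5·6+6·2 = 48 | 6·8 = 48
D: 1·1+1·5+5·0+5·6+6·1 = 42 | 6·7 = 42
M: 1·5+1·7+5·0+5·0+6·0 = 12 | 6·2 = 12
Q: 1·0+1·0+5·0+5·0+6·6 = 36 | 6·6 = 36
gcd(1,1,5,5,6,6) = 1

Coefficients: [1, 1, 5, 5, 6, 6]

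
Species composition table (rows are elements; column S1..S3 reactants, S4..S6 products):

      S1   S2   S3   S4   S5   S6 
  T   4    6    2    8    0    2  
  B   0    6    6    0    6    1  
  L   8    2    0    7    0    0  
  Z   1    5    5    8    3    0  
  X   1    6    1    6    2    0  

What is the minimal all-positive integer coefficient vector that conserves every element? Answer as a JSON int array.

T: 1·4+3·6+3·2 = 28 | 2·8+5·0+6·2 = 28
B: 1·0+3·6+3·6 = 36 | 2·0+5·6+6·1 = 36
L: 1·8+3·2+3·0 = 14 | 2·7+5·0+6·0 = 14
Z: 1·1+3·5+3·5 = 31 | 2·8+5·3+6·0 = 31
X: 1·1+3·6+3·1 = 22 | 2·6+5·2+6·0 = 22
gcd(1,3,3,2,5,6) = 1

Coefficients: [1, 3, 3, 2, 5, 6]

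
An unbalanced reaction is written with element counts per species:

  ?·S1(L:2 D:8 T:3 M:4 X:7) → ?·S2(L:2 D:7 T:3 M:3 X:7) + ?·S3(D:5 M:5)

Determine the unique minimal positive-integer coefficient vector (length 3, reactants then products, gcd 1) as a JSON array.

Coefficients: [5, 5, 1]

L: 5·2 = 10 | 5·2+1·0 = 10
D: 5·8 = 40 | 5·7+1·5 = 40
T: 5·3 = 15 | 5·3+1·0 = 15
M: 5·4 = 20 | 5·3+1·5 = 20
X: 5·7 = 35 | 5·7+1·0 = 35
gcd(5,5,1) = 1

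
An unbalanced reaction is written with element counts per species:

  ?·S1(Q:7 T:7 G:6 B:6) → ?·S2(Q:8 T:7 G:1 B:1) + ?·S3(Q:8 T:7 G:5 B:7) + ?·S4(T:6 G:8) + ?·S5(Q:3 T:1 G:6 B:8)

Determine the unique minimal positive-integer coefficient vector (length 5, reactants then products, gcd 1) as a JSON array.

Coefficients: [5, 1, 3, 1, 1]

Q: 5·7 = 35 | 1·8+3·8+1·0+1·3 = 35
T: 5·7 = 35 | 1·7+3·7+1·6+1·1 = 35
G: 5·6 = 30 | 1·1+3·5+1·8+1·6 = 30
B: 5·6 = 30 | 1·1+3·7+1·0+1·8 = 30
gcd(5,1,3,1,1) = 1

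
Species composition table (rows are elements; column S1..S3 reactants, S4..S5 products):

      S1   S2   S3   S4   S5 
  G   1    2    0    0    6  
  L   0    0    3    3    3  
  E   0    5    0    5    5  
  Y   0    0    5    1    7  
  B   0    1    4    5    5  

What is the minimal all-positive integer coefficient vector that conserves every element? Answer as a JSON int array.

Coefficients: [6, 3, 3, 1, 2]

G: 6·1+3·2+3·0 = 12 | 1·0+2·6 = 12
L: 6·0+3·0+3·3 = 9 | 1·3+2·3 = 9
E: 6·0+3·5+3·0 = 15 | 1·5+2·5 = 15
Y: 6·0+3·0+3·5 = 15 | 1·1+2·7 = 15
B: 6·0+3·1+3·4 = 15 | 1·5+2·5 = 15
gcd(6,3,3,1,2) = 1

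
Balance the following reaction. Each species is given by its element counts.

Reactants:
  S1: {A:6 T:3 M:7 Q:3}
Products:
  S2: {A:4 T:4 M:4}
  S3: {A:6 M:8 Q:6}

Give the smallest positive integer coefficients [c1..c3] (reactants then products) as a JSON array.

Coefficients: [4, 3, 2]

A: 4·6 = 24 | 3·4+2·6 = 24
T: 4·3 = 12 | 3·4+2·0 = 12
M: 4·7 = 28 | 3·4+2·8 = 28
Q: 4·3 = 12 | 3·0+2·6 = 12
gcd(4,3,2) = 1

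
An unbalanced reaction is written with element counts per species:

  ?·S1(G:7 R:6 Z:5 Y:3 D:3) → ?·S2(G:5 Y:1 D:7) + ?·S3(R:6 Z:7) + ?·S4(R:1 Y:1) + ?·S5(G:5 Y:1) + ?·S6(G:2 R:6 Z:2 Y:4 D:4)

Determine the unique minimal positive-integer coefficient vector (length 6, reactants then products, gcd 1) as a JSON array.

G: 6·7 = 42 | 2·5+4·0+6·0+6·5+1·2 = 42
R: 6·6 = 36 | 2·0+4·6+6·1+6·0+1·6 = 36
Z: 6·5 = 30 | 2·0+4·7+6·0+6·0+1·2 = 30
Y: 6·3 = 18 | 2·1+4·0+6·1+6·1+1·4 = 18
D: 6·3 = 18 | 2·7+4·0+6·0+6·0+1·4 = 18
gcd(6,2,4,6,6,1) = 1

Coefficients: [6, 2, 4, 6, 6, 1]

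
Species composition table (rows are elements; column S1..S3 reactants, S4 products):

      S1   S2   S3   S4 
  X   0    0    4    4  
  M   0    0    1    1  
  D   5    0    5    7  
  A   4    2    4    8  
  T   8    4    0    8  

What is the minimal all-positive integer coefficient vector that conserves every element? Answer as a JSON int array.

X: 2·0+6·0+5·4 = 20 | 5·4 = 20
M: 2·0+6·0+5·1 = 5 | 5·1 = 5
D: 2·5+6·0+5·5 = 35 | 5·7 = 35
A: 2·4+6·2+5·4 = 40 | 5·8 = 40
T: 2·8+6·4+5·0 = 40 | 5·8 = 40
gcd(2,6,5,5) = 1

Coefficients: [2, 6, 5, 5]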